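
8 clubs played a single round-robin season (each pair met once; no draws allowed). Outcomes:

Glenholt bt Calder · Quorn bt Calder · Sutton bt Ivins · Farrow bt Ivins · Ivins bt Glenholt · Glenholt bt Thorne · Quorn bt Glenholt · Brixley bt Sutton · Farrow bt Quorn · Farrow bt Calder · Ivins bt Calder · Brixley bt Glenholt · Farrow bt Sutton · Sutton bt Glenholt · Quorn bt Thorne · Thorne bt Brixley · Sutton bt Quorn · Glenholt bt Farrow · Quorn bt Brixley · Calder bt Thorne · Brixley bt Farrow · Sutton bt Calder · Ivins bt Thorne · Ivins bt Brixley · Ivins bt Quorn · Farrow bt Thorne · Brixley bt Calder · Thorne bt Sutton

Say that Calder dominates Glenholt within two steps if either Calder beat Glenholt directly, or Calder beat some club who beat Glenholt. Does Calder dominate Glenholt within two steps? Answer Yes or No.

Calder did not beat Glenholt directly.
Calder beat Thorne, but each of them lost to Glenholt. No two-step path.

No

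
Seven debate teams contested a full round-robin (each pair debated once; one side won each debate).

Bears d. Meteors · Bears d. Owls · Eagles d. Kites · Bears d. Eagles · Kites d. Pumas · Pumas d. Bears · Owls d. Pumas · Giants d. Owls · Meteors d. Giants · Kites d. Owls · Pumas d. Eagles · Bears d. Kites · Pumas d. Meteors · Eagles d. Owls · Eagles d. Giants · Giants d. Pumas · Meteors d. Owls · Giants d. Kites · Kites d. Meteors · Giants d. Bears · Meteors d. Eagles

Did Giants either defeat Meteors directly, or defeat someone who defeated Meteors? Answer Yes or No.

Yes

Giants did not beat Meteors directly.
Giants beat Bears, Pumas, Kites, Owls. Of those, Bears beat Meteors.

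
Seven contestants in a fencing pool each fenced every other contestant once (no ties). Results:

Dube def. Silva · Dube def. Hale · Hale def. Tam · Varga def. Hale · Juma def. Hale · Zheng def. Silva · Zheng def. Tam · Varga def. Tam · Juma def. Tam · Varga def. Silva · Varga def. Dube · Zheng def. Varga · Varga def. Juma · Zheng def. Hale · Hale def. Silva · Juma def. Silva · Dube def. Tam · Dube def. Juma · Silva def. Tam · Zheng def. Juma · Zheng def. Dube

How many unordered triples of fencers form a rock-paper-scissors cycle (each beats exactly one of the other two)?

0

Win totals: Hale 2, Varga 5, Dube 4, Silva 1, Tam 0, Juma 3, Zheng 6.
A fencer with w wins dominates both others in C(w,2) triples; summing gives 1 + 10 + 6 + 0 + 0 + 3 + 15 = 35 transitive triples.
Total triples C(7,3) = 35, so cyclic triples = 35 − 35 = 0.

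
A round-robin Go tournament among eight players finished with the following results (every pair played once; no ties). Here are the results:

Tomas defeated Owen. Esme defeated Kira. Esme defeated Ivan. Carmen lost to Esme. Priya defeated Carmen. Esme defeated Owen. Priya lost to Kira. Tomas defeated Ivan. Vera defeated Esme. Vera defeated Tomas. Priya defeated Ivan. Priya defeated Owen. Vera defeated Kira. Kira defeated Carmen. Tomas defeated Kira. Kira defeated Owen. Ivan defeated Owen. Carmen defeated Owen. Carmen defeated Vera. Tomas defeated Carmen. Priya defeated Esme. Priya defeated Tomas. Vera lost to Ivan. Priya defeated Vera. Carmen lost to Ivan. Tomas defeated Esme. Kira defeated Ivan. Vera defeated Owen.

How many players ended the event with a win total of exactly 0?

Win totals: Carmen 2, Vera 4, Tomas 5, Priya 6, Kira 4, Owen 0, Esme 4, Ivan 3.
Exactly 0: Owen — 1 player.

1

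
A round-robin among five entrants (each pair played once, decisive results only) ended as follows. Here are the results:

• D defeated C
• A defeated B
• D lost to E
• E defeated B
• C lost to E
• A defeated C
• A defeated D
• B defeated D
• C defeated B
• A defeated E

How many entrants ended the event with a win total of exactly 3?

Win totals: A 4, B 1, C 1, D 1, E 3.
Exactly 3: E — 1 entrant.

1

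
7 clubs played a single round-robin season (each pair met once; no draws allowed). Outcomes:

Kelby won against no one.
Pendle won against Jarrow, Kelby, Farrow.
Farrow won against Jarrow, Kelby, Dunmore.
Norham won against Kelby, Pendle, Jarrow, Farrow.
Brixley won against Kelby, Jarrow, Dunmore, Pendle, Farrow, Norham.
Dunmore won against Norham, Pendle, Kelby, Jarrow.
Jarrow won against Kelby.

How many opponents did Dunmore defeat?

Dunmore's results: beat Norham, Kelby, Pendle, Jarrow; lost to Farrow, Brixley.
That is 4 wins.

4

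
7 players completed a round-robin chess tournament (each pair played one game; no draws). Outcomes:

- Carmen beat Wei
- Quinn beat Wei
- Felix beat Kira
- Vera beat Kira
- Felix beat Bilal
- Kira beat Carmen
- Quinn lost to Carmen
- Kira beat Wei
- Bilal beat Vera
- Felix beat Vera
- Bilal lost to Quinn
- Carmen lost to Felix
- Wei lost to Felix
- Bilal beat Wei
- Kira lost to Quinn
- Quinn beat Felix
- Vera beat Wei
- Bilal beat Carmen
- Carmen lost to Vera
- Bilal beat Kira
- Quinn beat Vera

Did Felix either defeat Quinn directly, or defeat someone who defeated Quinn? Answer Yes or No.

Felix did not beat Quinn directly.
Felix beat Bilal, Vera, Kira, Carmen, Wei. Of those, Carmen beat Quinn.

Yes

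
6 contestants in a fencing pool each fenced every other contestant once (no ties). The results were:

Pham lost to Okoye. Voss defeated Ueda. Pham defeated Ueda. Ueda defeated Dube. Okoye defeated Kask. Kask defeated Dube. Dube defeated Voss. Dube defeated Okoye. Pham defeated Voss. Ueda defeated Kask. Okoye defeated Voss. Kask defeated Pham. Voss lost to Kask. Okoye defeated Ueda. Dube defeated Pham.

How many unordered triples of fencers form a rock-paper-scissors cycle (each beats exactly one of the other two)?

Of the C(6,3) = 20 triples, the cyclic ones are: {Dube, Ueda, Pham}; {Dube, Ueda, Voss}; {Dube, Ueda, Okoye}; {Dube, Kask, Okoye}; {Ueda, Pham, Kask}; {Ueda, Kask, Voss}.
That is 6.

6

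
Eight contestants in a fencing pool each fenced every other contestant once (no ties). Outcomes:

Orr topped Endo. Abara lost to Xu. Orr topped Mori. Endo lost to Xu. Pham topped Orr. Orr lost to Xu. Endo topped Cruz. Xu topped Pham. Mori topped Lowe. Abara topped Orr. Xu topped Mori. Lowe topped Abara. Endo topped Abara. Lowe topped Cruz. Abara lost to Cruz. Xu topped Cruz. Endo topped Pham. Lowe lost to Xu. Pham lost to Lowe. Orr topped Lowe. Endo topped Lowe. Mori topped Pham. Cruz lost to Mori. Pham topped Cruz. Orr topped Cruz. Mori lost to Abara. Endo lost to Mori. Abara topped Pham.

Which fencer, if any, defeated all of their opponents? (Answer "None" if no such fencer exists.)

Xu has 7 wins out of 7 opponents — a perfect record.

Xu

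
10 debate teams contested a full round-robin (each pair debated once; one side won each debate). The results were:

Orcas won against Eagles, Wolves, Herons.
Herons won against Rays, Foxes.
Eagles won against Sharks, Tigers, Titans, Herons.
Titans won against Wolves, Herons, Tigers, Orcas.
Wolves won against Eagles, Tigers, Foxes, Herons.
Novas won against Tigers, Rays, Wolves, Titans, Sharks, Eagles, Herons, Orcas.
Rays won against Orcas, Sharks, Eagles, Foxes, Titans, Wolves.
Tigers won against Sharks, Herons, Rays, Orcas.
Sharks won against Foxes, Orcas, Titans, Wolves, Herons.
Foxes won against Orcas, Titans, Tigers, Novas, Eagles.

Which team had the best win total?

Win totals: Sharks 5, Orcas 3, Titans 4, Herons 2, Wolves 4, Novas 8, Foxes 5, Rays 6, Tigers 4, Eagles 4.
Novas leads with 8 wins (next highest: 6).

Novas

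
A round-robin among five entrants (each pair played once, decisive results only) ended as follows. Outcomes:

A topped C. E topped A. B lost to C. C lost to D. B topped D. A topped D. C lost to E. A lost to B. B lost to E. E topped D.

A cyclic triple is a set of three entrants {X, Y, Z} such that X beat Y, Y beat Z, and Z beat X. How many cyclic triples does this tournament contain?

Win totals: A 2, B 2, C 1, D 1, E 4.
An entrant with w wins dominates both others in C(w,2) triples; summing gives 1 + 1 + 0 + 0 + 6 = 8 transitive triples.
Total triples C(5,3) = 10, so cyclic triples = 10 − 8 = 2.

2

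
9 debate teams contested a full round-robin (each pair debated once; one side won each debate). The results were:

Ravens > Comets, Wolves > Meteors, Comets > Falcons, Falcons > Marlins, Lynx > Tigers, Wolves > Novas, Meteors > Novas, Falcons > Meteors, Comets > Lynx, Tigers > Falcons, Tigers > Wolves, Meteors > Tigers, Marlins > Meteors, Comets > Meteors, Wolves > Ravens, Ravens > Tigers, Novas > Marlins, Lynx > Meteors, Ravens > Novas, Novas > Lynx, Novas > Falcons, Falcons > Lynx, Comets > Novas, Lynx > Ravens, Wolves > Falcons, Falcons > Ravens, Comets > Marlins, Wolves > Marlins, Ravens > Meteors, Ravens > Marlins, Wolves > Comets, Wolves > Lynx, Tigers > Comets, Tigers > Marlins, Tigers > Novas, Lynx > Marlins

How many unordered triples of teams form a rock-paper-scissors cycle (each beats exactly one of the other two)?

Win totals: Marlins 1, Wolves 7, Tigers 5, Lynx 4, Novas 3, Comets 5, Ravens 5, Meteors 2, Falcons 4.
A team with w wins dominates both others in C(w,2) triples; summing gives 0 + 21 + 10 + 6 + 3 + 10 + 10 + 1 + 6 = 67 transitive triples.
Total triples C(9,3) = 84, so cyclic triples = 84 − 67 = 17.

17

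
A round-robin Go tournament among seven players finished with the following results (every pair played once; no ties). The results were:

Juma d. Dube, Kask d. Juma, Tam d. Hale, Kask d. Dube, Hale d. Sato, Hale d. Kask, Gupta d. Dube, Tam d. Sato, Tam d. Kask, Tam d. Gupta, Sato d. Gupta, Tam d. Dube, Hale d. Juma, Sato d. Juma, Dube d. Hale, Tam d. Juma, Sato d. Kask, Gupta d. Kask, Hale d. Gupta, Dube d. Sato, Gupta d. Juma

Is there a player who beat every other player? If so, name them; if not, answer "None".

Tam has 6 wins out of 6 opponents — a perfect record.

Tam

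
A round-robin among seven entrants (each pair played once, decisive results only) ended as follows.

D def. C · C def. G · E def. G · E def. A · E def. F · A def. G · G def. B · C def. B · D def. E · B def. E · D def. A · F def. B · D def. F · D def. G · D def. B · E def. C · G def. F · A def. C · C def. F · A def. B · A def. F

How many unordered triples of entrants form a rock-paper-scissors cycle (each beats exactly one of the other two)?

Win totals: A 4, B 1, C 3, D 6, E 4, F 1, G 2.
An entrant with w wins dominates both others in C(w,2) triples; summing gives 6 + 0 + 3 + 15 + 6 + 0 + 1 = 31 transitive triples.
Total triples C(7,3) = 35, so cyclic triples = 35 − 31 = 4.

4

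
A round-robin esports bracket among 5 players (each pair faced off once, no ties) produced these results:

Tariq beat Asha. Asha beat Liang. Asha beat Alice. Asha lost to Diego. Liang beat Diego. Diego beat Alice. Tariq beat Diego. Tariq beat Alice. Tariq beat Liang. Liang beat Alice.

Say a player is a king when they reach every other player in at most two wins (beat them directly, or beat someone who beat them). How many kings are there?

Liang cannot reach Tariq in two steps.
Asha cannot reach Tariq in two steps.
Alice cannot reach Liang, Asha, Diego, Tariq in two steps.
Diego cannot reach Tariq in two steps.
Tariq reaches everyone (king).
Kings: Tariq — 1.

1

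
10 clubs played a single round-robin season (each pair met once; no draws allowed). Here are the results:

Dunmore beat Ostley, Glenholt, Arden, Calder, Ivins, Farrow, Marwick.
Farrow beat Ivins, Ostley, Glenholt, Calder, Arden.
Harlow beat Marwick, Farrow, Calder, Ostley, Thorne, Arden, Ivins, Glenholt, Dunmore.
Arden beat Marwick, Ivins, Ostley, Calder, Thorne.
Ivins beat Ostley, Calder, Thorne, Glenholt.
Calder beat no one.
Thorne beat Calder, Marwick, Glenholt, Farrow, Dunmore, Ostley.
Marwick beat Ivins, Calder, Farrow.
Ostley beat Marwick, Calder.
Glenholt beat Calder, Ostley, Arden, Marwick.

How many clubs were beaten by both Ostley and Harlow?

Ostley beat: Calder, Marwick.
Harlow beat: Glenholt, Calder, Farrow, Ivins, Thorne, Arden, Dunmore, Marwick, Ostley.
Both beat: Calder, Marwick — 2.

2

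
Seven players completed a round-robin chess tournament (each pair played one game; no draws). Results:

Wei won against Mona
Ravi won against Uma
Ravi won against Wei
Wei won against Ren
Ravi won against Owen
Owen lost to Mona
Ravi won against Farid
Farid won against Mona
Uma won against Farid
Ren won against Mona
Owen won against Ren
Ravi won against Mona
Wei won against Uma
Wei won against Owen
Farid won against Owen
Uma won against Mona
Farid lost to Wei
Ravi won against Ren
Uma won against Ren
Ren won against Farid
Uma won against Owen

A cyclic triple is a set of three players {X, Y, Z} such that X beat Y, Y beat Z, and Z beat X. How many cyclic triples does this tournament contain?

2

Win totals: Ren 2, Ravi 6, Farid 2, Wei 5, Uma 4, Owen 1, Mona 1.
A player with w wins dominates both others in C(w,2) triples; summing gives 1 + 15 + 1 + 10 + 6 + 0 + 0 = 33 transitive triples.
Total triples C(7,3) = 35, so cyclic triples = 35 − 33 = 2.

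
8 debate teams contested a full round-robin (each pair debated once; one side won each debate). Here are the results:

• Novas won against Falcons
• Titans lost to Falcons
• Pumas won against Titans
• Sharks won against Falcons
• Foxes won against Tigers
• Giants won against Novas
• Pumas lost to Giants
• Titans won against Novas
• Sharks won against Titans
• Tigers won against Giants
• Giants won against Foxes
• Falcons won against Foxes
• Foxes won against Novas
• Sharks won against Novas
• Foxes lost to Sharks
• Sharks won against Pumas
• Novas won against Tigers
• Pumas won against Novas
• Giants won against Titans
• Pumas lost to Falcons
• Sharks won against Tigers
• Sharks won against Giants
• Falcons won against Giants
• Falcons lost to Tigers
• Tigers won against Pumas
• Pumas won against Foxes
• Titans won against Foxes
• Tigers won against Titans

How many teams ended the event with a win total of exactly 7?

1

Win totals: Falcons 4, Sharks 7, Pumas 3, Foxes 2, Giants 4, Tigers 4, Titans 2, Novas 2.
Exactly 7: Sharks — 1 team.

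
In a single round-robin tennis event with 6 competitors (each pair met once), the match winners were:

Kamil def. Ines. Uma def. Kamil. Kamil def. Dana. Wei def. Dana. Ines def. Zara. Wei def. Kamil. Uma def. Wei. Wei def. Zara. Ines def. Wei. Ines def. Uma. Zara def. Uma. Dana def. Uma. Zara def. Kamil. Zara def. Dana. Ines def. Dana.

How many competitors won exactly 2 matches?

Win totals: Zara 3, Dana 1, Kamil 2, Wei 3, Uma 2, Ines 4.
Exactly 2: Kamil, Uma — 2 competitors.

2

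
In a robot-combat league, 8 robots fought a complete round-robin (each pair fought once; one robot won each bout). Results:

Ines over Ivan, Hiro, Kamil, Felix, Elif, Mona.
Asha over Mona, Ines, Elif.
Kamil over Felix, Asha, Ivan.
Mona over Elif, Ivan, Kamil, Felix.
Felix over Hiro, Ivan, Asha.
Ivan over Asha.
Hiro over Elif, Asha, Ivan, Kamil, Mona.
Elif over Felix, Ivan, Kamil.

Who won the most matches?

Win totals: Felix 3, Mona 4, Kamil 3, Asha 3, Elif 3, Hiro 5, Ivan 1, Ines 6.
Ines leads with 6 wins (next highest: 5).

Ines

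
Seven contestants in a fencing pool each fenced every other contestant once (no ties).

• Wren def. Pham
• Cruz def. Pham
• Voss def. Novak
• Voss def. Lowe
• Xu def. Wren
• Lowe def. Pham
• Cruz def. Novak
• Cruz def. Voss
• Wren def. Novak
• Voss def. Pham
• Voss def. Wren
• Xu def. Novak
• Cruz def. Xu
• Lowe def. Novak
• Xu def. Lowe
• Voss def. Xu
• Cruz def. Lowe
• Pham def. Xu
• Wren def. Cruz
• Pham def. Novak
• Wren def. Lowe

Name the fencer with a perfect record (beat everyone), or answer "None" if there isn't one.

Highest win total is Voss with 5 (out of 6 possible).
Voss lost to Cruz, so no fencer went undefeated.

None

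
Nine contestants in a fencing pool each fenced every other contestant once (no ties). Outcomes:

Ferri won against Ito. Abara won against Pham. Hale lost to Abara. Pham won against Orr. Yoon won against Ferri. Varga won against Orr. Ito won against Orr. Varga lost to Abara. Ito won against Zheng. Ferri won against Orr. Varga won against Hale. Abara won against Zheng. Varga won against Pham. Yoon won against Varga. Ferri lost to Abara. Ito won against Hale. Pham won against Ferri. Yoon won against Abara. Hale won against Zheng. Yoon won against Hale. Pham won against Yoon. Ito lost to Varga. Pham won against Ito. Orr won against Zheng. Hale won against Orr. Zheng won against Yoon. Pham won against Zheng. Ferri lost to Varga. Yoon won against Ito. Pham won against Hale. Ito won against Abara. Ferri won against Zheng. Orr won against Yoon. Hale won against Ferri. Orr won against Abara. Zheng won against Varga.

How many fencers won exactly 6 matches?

Win totals: Pham 6, Zheng 2, Ito 4, Hale 3, Abara 5, Varga 5, Ferri 3, Orr 3, Yoon 5.
Exactly 6: Pham — 1 fencer.

1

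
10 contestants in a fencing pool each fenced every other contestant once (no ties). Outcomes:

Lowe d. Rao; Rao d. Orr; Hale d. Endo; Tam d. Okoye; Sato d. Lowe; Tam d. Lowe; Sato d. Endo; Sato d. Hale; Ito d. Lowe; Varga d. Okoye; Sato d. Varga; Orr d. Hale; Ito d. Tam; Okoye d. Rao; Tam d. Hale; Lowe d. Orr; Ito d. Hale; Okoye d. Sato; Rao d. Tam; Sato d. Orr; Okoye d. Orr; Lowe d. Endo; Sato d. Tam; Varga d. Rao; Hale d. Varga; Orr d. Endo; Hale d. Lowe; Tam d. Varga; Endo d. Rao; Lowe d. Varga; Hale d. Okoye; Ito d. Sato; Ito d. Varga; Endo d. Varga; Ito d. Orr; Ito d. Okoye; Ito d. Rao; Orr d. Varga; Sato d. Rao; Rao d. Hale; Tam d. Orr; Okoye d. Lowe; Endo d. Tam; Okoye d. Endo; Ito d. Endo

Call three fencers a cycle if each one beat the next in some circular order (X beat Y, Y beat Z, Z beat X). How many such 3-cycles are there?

21

Win totals: Tam 5, Varga 2, Orr 3, Ito 9, Okoye 5, Lowe 4, Endo 3, Sato 7, Rao 3, Hale 4.
A fencer with w wins dominates both others in C(w,2) triples; summing gives 10 + 1 + 3 + 36 + 10 + 6 + 3 + 21 + 3 + 6 = 99 transitive triples.
Total triples C(10,3) = 120, so cyclic triples = 120 − 99 = 21.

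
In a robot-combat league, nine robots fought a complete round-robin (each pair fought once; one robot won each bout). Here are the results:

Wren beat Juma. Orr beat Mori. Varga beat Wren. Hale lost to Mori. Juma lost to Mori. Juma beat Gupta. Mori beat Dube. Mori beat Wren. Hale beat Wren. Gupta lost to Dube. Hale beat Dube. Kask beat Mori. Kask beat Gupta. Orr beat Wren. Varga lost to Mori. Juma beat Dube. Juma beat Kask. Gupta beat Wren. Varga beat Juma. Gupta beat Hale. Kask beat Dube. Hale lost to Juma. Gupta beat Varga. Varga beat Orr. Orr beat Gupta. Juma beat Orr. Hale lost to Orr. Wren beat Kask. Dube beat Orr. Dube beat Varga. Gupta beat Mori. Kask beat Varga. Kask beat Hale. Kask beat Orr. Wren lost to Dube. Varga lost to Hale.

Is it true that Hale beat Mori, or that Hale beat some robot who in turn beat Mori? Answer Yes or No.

Hale did not beat Mori directly.
Hale beat Wren, Varga, Dube, but each of them lost to Mori. No two-step path.

No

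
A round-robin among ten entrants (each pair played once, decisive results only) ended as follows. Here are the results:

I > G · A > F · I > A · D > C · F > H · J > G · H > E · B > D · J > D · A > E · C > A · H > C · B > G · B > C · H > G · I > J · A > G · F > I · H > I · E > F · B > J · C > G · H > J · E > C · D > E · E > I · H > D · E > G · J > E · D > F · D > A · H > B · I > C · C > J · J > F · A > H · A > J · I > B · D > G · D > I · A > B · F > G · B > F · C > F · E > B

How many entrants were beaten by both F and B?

F beat: G, H, I.
B beat: C, D, F, G, J.
Both beat: G — 1.

1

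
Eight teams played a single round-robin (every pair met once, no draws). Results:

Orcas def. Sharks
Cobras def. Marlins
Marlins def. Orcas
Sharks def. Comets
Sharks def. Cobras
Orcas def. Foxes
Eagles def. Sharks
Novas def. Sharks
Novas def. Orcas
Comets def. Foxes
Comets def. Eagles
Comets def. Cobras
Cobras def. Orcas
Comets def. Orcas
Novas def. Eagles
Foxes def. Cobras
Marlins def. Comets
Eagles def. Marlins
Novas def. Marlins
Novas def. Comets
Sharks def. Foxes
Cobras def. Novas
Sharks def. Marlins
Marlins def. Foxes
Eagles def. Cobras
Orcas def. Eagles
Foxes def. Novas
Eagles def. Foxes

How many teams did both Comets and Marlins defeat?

2

Comets beat: Cobras, Foxes, Eagles, Orcas.
Marlins beat: Foxes, Orcas, Comets.
Both beat: Foxes, Orcas — 2.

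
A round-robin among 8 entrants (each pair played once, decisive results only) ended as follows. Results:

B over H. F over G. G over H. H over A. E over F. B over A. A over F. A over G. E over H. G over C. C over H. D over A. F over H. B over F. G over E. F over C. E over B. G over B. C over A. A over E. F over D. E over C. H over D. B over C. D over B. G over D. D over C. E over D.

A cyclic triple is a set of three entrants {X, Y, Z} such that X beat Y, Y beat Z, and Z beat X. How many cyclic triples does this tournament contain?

Win totals: A 3, B 4, C 2, D 3, E 5, F 4, G 5, H 2.
An entrant with w wins dominates both others in C(w,2) triples; summing gives 3 + 6 + 1 + 3 + 10 + 6 + 10 + 1 = 40 transitive triples.
Total triples C(8,3) = 56, so cyclic triples = 56 − 40 = 16.

16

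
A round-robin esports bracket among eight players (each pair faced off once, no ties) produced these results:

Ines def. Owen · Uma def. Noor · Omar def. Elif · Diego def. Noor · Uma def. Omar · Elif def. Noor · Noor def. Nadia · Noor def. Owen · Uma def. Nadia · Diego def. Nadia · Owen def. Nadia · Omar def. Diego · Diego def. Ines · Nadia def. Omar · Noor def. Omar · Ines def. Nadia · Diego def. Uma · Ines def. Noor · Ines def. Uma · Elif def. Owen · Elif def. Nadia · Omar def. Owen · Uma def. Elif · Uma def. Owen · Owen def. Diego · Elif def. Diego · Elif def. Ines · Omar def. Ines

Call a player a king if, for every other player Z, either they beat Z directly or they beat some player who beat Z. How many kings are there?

Diego reaches everyone (king).
Owen cannot reach Elif in two steps.
Omar reaches everyone (king).
Nadia cannot reach Noor, Uma in two steps.
Ines reaches everyone (king).
Noor cannot reach Uma in two steps.
Uma reaches everyone (king).
Elif reaches everyone (king).
Kings: Diego, Omar, Ines, Uma, Elif — 5.

5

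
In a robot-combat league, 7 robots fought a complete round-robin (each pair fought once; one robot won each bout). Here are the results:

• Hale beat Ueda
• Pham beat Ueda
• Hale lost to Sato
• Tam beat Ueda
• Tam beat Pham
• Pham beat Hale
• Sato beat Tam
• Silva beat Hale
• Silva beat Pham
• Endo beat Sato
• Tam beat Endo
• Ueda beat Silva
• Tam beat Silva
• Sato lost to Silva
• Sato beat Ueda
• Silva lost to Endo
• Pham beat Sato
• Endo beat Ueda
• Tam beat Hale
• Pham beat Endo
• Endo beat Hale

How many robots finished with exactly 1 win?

Win totals: Sato 3, Silva 3, Endo 4, Hale 1, Tam 5, Pham 4, Ueda 1.
Exactly 1: Hale, Ueda — 2 robots.

2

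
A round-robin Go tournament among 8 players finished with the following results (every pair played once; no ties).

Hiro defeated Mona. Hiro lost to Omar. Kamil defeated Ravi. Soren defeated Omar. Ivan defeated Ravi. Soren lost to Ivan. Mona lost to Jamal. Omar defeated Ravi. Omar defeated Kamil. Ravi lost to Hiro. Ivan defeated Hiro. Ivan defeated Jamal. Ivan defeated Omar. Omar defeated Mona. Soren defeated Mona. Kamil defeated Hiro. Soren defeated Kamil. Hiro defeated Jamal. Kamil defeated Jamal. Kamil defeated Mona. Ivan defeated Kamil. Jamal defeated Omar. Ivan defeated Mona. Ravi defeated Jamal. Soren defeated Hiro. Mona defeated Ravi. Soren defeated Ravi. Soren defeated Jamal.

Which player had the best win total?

Win totals: Jamal 2, Mona 1, Ravi 1, Hiro 3, Ivan 7, Soren 6, Kamil 4, Omar 4.
Ivan leads with 7 wins (next highest: 6).

Ivan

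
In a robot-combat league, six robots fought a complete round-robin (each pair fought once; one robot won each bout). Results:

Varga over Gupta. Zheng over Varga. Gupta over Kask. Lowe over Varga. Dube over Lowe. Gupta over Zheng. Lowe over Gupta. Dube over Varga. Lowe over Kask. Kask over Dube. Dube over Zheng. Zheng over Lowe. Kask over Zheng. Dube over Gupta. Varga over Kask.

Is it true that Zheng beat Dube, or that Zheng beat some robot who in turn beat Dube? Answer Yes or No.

No

Zheng did not beat Dube directly.
Zheng beat Varga, Lowe, but each of them lost to Dube. No two-step path.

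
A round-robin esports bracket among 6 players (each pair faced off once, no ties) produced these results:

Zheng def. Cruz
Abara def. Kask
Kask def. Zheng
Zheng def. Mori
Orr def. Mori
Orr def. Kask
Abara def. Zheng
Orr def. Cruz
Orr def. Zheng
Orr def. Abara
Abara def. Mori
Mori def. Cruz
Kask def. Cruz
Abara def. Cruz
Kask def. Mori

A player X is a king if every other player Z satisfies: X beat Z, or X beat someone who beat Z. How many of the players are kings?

1

Zheng cannot reach Orr, Kask, Abara in two steps.
Mori cannot reach Zheng, Orr, Kask, Abara in two steps.
Orr reaches everyone (king).
Cruz cannot reach Zheng, Mori, Orr, Kask, Abara in two steps.
Kask cannot reach Orr, Abara in two steps.
Abara cannot reach Orr in two steps.
Kings: Orr — 1.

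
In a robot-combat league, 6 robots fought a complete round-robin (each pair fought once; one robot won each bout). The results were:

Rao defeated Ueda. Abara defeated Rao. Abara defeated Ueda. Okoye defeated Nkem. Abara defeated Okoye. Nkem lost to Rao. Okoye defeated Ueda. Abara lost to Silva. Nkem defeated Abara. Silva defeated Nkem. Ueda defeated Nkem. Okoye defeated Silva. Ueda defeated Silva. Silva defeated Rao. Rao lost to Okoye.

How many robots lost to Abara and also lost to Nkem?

0

Abara beat: Ueda, Okoye, Rao.
Nkem beat: Abara.
No one was beaten by both.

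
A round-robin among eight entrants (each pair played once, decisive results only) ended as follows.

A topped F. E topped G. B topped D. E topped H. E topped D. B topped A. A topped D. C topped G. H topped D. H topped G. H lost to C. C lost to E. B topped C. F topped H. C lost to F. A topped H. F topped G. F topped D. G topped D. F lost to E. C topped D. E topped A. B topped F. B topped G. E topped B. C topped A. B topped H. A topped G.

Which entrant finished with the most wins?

E

Win totals: A 4, B 6, C 4, D 0, E 7, F 4, G 1, H 2.
E leads with 7 wins (next highest: 6).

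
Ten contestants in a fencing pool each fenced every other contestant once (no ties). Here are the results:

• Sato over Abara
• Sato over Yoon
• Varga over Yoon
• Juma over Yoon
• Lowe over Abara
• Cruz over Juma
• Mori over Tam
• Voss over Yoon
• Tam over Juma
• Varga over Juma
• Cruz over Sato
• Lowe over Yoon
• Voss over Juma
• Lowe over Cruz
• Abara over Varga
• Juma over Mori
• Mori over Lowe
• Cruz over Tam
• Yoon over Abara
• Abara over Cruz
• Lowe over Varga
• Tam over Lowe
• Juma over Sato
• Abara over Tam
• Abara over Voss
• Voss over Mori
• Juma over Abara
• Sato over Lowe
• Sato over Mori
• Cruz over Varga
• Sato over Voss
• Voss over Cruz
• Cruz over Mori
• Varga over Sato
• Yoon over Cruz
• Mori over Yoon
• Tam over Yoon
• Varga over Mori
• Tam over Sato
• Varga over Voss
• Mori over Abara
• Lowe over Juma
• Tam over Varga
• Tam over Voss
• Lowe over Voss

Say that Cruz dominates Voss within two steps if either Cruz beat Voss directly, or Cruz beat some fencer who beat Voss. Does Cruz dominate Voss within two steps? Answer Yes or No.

Cruz did not beat Voss directly.
Cruz beat Varga, Mori, Tam, Juma, Sato. Of those, Varga beat Voss.

Yes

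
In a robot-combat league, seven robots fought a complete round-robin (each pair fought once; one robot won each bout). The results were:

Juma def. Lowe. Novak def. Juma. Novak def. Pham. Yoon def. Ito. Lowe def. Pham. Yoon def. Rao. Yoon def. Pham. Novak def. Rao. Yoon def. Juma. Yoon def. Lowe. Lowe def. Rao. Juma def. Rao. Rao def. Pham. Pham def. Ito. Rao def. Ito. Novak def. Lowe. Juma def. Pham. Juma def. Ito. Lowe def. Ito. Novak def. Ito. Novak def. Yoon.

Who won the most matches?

Novak

Win totals: Rao 2, Juma 4, Ito 0, Novak 6, Yoon 5, Pham 1, Lowe 3.
Novak leads with 6 wins (next highest: 5).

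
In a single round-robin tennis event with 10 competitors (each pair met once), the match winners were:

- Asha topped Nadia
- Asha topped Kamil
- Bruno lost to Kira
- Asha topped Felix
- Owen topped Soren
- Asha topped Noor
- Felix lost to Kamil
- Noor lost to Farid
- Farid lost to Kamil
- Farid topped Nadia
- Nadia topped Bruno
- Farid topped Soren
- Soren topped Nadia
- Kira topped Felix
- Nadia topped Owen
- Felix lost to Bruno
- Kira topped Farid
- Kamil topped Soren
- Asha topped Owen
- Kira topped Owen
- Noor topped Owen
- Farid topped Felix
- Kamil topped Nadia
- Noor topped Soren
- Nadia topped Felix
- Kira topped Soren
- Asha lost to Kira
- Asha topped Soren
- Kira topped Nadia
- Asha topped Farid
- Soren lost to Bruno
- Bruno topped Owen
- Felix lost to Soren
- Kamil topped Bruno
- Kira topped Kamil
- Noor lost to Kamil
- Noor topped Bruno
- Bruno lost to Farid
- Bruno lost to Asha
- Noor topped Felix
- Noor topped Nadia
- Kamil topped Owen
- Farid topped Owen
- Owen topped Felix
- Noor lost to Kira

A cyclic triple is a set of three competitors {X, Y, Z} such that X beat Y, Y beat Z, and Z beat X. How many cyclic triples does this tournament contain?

2

Win totals: Nadia 3, Asha 8, Soren 2, Farid 6, Bruno 3, Owen 2, Felix 0, Kamil 7, Noor 5, Kira 9.
A competitor with w wins dominates both others in C(w,2) triples; summing gives 3 + 28 + 1 + 15 + 3 + 1 + 0 + 21 + 10 + 36 = 118 transitive triples.
Total triples C(10,3) = 120, so cyclic triples = 120 − 118 = 2.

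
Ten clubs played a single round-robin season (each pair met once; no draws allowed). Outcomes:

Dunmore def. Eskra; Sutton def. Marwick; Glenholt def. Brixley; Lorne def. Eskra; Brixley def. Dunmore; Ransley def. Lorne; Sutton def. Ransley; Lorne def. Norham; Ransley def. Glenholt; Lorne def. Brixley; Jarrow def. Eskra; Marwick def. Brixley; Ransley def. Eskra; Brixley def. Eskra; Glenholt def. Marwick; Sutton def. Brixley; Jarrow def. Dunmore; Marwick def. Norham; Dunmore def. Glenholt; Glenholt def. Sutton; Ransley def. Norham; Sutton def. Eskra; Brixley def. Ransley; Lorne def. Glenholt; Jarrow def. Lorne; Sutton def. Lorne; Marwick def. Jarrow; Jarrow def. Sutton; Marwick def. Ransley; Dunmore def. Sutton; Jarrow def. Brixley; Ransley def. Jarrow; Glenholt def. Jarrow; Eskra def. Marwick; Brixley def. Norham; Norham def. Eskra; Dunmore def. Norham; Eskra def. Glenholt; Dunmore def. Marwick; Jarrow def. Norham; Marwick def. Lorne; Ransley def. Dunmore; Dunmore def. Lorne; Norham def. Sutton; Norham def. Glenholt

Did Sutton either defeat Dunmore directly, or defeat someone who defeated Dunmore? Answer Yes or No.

Yes

Sutton did not beat Dunmore directly.
Sutton beat Lorne, Eskra, Marwick, Ransley, Brixley. Of those, Ransley beat Dunmore.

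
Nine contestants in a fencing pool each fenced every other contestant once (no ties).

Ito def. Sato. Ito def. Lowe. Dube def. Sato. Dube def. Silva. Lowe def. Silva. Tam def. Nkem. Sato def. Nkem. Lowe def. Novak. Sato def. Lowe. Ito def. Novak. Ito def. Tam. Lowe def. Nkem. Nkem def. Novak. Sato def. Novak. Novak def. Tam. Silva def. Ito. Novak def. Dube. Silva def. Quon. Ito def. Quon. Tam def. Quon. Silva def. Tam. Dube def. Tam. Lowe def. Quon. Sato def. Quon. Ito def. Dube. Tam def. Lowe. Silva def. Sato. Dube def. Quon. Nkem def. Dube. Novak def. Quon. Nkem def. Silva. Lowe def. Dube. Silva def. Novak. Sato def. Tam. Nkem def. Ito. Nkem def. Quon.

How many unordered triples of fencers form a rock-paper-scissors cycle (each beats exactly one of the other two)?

Win totals: Lowe 5, Nkem 5, Quon 0, Ito 6, Tam 3, Sato 5, Silva 5, Novak 3, Dube 4.
A fencer with w wins dominates both others in C(w,2) triples; summing gives 10 + 10 + 0 + 15 + 3 + 10 + 10 + 3 + 6 = 67 transitive triples.
Total triples C(9,3) = 84, so cyclic triples = 84 − 67 = 17.

17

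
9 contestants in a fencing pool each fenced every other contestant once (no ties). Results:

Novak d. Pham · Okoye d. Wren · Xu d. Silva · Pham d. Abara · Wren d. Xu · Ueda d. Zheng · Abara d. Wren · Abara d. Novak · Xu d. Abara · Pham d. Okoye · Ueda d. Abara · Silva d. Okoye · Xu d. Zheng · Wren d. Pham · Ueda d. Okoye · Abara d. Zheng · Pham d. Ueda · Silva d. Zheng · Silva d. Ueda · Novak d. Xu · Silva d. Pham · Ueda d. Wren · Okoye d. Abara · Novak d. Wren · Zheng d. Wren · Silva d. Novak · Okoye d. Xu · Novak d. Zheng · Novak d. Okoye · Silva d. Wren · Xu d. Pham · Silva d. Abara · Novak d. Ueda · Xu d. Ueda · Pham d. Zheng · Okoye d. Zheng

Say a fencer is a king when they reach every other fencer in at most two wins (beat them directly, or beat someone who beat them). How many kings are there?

Wren cannot reach Novak in two steps.
Abara cannot reach Silva in two steps.
Ueda cannot reach Silva in two steps.
Xu reaches everyone (king).
Zheng cannot reach Abara, Ueda, Novak, Okoye, Silva in two steps.
Novak reaches everyone (king).
Okoye reaches everyone (king).
Silva reaches everyone (king).
Pham cannot reach Silva in two steps.
Kings: Xu, Novak, Okoye, Silva — 4.

4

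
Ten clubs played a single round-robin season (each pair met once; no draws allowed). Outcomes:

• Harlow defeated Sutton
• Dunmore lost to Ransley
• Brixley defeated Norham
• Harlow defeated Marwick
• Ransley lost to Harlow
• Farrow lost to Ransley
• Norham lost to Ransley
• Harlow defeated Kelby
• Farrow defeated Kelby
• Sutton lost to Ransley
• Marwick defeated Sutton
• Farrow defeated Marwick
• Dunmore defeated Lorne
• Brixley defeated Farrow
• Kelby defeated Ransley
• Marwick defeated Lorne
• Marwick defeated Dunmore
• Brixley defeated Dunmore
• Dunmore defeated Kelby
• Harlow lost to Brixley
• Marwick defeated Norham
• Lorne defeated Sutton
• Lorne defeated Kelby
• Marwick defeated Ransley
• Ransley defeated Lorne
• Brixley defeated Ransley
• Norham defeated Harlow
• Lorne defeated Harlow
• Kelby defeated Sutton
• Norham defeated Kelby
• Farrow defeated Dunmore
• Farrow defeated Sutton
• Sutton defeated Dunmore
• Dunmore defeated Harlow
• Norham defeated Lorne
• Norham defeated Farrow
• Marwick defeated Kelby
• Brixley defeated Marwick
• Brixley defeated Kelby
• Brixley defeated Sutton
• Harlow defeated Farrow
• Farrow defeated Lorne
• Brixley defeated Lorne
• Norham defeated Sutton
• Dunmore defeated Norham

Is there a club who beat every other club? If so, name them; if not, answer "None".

Brixley has 9 wins out of 9 opponents — a perfect record.

Brixley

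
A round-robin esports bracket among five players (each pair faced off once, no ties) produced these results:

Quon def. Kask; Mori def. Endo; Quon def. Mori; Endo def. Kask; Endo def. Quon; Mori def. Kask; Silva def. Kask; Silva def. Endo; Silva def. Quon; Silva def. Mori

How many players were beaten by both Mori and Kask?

0

Mori beat: Kask, Endo.
Kask beat: no one.
No one was beaten by both.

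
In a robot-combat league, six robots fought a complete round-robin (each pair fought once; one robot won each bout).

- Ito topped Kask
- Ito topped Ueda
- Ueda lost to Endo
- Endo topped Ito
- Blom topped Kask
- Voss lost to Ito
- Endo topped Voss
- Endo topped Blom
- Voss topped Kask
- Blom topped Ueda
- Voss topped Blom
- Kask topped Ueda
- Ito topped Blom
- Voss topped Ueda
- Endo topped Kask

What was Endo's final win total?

Endo's results: beat Ueda, Kask, Ito, Blom, Voss; lost to no one.
That is 5 wins.

5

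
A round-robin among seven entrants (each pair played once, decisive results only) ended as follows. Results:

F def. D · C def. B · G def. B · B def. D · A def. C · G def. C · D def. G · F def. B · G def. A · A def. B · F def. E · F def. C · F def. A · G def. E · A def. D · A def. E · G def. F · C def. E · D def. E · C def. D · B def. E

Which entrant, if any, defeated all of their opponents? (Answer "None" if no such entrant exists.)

None

Highest win total is G with 5 (out of 6 possible).
G lost to D, so no entrant went undefeated.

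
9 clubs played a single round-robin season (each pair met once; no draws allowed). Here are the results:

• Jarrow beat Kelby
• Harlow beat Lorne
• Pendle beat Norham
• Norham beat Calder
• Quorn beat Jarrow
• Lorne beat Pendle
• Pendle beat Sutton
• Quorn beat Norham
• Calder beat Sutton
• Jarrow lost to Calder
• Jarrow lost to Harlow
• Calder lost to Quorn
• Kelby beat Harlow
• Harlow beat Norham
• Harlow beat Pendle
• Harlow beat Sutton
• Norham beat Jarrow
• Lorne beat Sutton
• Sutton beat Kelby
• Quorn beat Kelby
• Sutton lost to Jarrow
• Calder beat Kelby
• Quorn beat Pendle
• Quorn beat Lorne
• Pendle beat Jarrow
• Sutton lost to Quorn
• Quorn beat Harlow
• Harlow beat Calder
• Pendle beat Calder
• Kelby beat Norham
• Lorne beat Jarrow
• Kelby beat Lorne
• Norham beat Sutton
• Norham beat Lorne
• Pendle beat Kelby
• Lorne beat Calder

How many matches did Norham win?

Norham's results: beat Calder, Sutton, Jarrow, Lorne; lost to Quorn, Kelby, Pendle, Harlow.
That is 4 wins.

4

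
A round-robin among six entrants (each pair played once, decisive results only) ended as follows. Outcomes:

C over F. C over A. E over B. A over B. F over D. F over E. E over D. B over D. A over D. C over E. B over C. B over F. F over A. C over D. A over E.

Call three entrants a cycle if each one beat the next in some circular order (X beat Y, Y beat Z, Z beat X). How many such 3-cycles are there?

Of the C(6,3) = 20 triples, the cyclic ones are: {A, B, C}; {A, B, F}; {B, C, E}; {B, E, F}.
That is 4.

4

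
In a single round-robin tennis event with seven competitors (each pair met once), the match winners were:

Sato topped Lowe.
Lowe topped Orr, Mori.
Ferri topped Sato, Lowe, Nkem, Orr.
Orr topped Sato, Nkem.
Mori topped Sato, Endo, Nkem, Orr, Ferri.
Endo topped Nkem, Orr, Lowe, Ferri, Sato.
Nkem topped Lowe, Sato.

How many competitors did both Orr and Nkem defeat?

1

Orr beat: Nkem, Sato.
Nkem beat: Lowe, Sato.
Both beat: Sato — 1.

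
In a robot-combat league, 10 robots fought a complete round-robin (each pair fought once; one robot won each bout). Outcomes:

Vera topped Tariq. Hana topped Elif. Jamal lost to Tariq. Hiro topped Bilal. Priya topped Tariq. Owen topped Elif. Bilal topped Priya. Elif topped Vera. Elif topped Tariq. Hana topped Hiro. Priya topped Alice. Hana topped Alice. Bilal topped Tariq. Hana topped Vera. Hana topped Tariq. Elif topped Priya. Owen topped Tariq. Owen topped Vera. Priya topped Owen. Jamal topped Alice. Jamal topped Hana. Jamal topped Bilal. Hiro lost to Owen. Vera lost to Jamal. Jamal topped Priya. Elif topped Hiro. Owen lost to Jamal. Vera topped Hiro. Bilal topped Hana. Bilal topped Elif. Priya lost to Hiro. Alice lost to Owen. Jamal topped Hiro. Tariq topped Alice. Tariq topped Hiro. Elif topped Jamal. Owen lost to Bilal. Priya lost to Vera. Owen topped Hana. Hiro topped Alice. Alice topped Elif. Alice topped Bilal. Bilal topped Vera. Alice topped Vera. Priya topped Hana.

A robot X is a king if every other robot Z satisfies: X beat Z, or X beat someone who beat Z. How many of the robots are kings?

Owen reaches everyone (king).
Elif reaches everyone (king).
Jamal reaches everyone (king).
Vera cannot reach Elif in two steps.
Hiro cannot reach Jamal in two steps.
Hana cannot reach Owen in two steps.
Tariq reaches everyone (king).
Priya reaches everyone (king).
Bilal reaches everyone (king).
Alice reaches everyone (king).
Kings: Owen, Elif, Jamal, Tariq, Priya, Bilal, Alice — 7.

7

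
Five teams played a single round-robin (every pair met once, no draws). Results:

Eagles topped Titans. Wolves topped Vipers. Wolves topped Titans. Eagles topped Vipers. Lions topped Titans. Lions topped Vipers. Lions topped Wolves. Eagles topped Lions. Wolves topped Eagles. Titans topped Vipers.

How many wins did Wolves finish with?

3

Wolves' results: beat Vipers, Titans, Eagles; lost to Lions.
That is 3 wins.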